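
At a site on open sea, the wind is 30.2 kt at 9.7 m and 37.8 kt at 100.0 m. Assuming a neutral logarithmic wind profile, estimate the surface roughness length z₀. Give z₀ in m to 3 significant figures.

Log law: V(z) ∝ ln(z/z₀). With r = V₁/V₂ = 30.2/37.8 = 0.79894,
r · ln(z₂/z₀) = ln(z₁/z₀) ⇒ ln z₀ = (ln z₁ − r·ln z₂)/(1 − r)
ln z₀ = (2.27213 − 0.79894×4.60517) / 0.20106 = -6.9987
z₀ = exp(-6.9987) = 0.0009131 m

z₀ ≈ 0.000913 m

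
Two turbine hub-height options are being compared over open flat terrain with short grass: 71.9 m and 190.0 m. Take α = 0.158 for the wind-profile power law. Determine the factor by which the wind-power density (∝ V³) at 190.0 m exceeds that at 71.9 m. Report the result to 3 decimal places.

Speed ratio: V_B/V_A = (z_B/z_A)^α = (190.0/71.9)^0.158 = (2.6426)^0.158 = 1.16595
Power-density ratio: P_B/P_A = (V_B/V_A)³ = (1.16595)³ = 1.58504

1.585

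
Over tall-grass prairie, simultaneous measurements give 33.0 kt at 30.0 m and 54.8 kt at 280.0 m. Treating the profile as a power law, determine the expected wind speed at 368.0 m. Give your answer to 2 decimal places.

58.31 kt

First find α: α = ln(V₂/V₁)/ln(z₂/z₁) = ln(54.8/33.0)/ln(280.0/30.0) = 0.50718/2.23359 = 0.2271
Extrapolate from 280.0 m to 368.0 m: V₃ = 54.8 × (368.0/280.0)^0.2271 = 54.8 × 1.0640 = 58.3084 kt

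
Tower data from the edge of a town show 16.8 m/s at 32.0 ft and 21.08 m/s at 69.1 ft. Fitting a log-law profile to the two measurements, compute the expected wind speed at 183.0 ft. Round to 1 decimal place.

Log law: V ∝ ln(z/z₀). From the pair, with r = V₁/V₂ = 0.79696,
ln z₀ = (ln z₁ − r·ln z₂)/(1 − r) = (3.4657 − 0.79696×4.2356)/0.20304 = 0.4440 → z₀ = 1.559 ft
V₃ = V₁ · ln(z₃/z₀)/ln(z₁/z₀) = 16.8 × 4.7655/3.0217 = 26.4948 m/s

26.5 m/s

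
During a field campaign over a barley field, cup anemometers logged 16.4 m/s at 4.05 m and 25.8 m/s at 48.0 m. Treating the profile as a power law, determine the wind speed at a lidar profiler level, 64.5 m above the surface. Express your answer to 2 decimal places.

27.24 m/s

First find α: α = ln(V₂/V₁)/ln(z₂/z₁) = ln(25.8/16.4)/ln(48.0/4.05) = 0.45309/2.47248 = 0.1833
Extrapolate from 48.0 m to 64.5 m: V₃ = 25.8 × (64.5/48.0)^0.1833 = 25.8 × 1.0556 = 27.2355 m/s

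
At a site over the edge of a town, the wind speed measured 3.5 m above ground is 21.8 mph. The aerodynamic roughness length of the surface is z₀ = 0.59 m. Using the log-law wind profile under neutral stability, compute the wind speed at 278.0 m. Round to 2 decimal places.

Log law: V(z) ∝ ln(z/z₀), so V₂/V₁ = ln(z₂/z₀) / ln(z₁/z₀).
ln(278.0/0.59) = 6.1553, ln(3.5/0.59) = 1.7804
V₂ = 21.8 × 6.1553/1.7804 = 21.8 × 3.4572 = 75.3678 mph

75.37 mph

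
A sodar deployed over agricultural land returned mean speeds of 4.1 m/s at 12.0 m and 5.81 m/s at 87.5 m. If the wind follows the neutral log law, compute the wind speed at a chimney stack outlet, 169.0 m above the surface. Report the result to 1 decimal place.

Log law: V ∝ ln(z/z₀). From the pair, with r = V₁/V₂ = 0.70568,
ln z₀ = (ln z₁ − r·ln z₂)/(1 − r) = (2.4849 − 0.70568×4.4716)/0.29432 = -2.2786 → z₀ = 0.1024 m
V₃ = V₁ · ln(z₃/z₀)/ln(z₁/z₀) = 4.1 × 7.4085/4.7635 = 6.3766 m/s

6.4 m/s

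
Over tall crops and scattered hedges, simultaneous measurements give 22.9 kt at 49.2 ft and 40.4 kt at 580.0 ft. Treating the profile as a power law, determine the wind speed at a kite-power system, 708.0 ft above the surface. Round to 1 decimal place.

42.3 kt

First find α: α = ln(V₂/V₁)/ln(z₂/z₁) = ln(40.4/22.9)/ln(580.0/49.2) = 0.56769/2.46713 = 0.2301
Extrapolate from 580.0 ft to 708.0 ft: V₃ = 40.4 × (708.0/580.0)^0.2301 = 40.4 × 1.0470 = 42.2970 kt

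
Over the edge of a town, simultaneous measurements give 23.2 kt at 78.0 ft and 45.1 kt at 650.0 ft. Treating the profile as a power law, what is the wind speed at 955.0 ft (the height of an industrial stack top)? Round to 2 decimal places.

50.88 kt

First find α: α = ln(V₂/V₁)/ln(z₂/z₁) = ln(45.1/23.2)/ln(650.0/78.0) = 0.66473/2.12026 = 0.3135
Extrapolate from 650.0 ft to 955.0 ft: V₃ = 45.1 × (955.0/650.0)^0.3135 = 45.1 × 1.1282 = 50.8817 kt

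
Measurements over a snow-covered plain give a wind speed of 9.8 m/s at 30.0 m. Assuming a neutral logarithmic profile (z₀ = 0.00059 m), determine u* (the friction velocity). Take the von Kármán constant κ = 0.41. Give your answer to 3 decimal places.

Log law: V(z) = (u*/κ) · ln(z/z₀) ⇒ u* = κ · V / ln(z/z₀)
u* = 0.41 × 9.8 / ln(30.0/0.00059) = 0.41 × 9.8 / 10.8366
   = 4.0180 / 10.8366 = 0.3708 m/s

u* ≈ 0.371 m/s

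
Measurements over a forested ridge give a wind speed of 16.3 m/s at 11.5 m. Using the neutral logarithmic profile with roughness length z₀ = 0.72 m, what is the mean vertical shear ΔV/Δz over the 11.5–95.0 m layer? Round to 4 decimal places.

Log law: V₂ = V₁ · ln(z₂/z₀)/ln(z₁/z₀) = 16.3 × 4.8824/2.7709 = 28.7214 m/s
ΔV/Δz = (28.7214 − 16.3)/(95.0 − 11.5) = 12.4214/83.5000 = 0.14876 m/s/m

0.1488 m/s/m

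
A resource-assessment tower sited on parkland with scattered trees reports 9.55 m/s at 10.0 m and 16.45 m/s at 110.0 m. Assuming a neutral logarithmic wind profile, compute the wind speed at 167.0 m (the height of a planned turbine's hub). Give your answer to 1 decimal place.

17.7 m/s

Log law: V ∝ ln(z/z₀). From the pair, with r = V₁/V₂ = 0.58055,
ln z₀ = (ln z₁ − r·ln z₂)/(1 − r) = (2.3026 − 0.58055×4.7005)/0.41945 = -1.0162 → z₀ = 0.3620 m
V₃ = V₁ · ln(z₃/z₀)/ln(z₁/z₀) = 9.55 × 6.1342/3.3188 = 17.6514 m/s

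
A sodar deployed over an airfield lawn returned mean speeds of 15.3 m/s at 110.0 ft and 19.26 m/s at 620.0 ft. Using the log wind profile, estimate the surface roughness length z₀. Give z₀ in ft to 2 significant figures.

Log law: V(z) ∝ ln(z/z₀). With r = V₁/V₂ = 15.3/19.26 = 0.79439,
r · ln(z₂/z₀) = ln(z₁/z₀) ⇒ ln z₀ = (ln z₁ − r·ln z₂)/(1 − r)
ln z₀ = (4.70048 − 0.79439×6.42972) / 0.20561 = -1.9807
z₀ = exp(-1.9807) = 0.1380 ft

z₀ ≈ 0.14 ft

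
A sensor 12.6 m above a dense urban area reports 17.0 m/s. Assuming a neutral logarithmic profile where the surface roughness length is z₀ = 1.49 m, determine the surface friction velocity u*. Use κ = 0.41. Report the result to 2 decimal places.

u* ≈ 3.26 m/s

Log law: V(z) = (u*/κ) · ln(z/z₀) ⇒ u* = κ · V / ln(z/z₀)
u* = 0.41 × 17.0 / ln(12.6/1.49) = 0.41 × 17.0 / 2.1349
   = 6.9700 / 2.1349 = 3.2648 m/s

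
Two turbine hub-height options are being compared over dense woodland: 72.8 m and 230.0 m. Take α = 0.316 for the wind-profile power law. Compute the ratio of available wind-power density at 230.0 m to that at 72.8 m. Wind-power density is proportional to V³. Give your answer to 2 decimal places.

2.98

Speed ratio: V_B/V_A = (z_B/z_A)^α = (230.0/72.8)^0.316 = (3.1593)^0.316 = 1.43838
Power-density ratio: P_B/P_A = (V_B/V_A)³ = (1.43838)³ = 2.97589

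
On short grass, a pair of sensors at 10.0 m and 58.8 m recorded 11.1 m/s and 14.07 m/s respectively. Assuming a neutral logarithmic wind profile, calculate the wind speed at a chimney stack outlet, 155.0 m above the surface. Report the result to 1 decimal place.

15.7 m/s

Log law: V ∝ ln(z/z₀). From the pair, with r = V₁/V₂ = 0.78891,
ln z₀ = (ln z₁ − r·ln z₂)/(1 − r) = (2.3026 − 0.78891×4.0741)/0.21109 = -4.3184 → z₀ = 0.01332 m
V₃ = V₁ · ln(z₃/z₀)/ln(z₁/z₀) = 11.1 × 9.3618/6.6210 = 15.6950 m/s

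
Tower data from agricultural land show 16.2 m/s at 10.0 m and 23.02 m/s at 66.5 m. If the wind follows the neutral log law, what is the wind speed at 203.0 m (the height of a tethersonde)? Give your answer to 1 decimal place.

Log law: V ∝ ln(z/z₀). From the pair, with r = V₁/V₂ = 0.70374,
ln z₀ = (ln z₁ − r·ln z₂)/(1 − r) = (2.3026 − 0.70374×4.1972)/0.29626 = -2.1978 → z₀ = 0.1110 m
V₃ = V₁ · ln(z₃/z₀)/ln(z₁/z₀) = 16.2 × 7.5110/4.5004 = 27.0372 m/s

27.0 m/s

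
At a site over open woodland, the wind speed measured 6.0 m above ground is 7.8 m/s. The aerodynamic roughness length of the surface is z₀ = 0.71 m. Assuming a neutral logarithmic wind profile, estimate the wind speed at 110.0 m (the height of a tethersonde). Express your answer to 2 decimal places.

Log law: V(z) ∝ ln(z/z₀), so V₂/V₁ = ln(z₂/z₀) / ln(z₁/z₀).
ln(110.0/0.71) = 5.0430, ln(6.0/0.71) = 2.1342
V₂ = 7.8 × 5.0430/2.1342 = 7.8 × 2.3629 = 18.4304 m/s

18.43 m/s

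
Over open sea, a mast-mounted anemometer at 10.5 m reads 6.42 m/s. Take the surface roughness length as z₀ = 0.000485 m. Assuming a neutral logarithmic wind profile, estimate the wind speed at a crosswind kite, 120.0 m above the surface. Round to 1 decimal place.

Log law: V(z) ∝ ln(z/z₀), so V₂/V₁ = ln(z₂/z₀) / ln(z₁/z₀).
ln(120.0/0.000485) = 12.4189, ln(10.5/0.000485) = 9.9827
V₂ = 6.42 × 12.4189/9.9827 = 6.42 × 1.2440 = 7.9867 m/s

8.0 m/s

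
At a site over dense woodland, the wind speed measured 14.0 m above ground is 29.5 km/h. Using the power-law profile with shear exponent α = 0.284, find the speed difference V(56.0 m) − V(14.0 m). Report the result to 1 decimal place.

Power law: V₂ = V₁ · (z₂/z₁)^α = 29.5 × (4.0000)^0.284 = 43.7328 km/h
ΔV = 43.7328 − 29.5 = 14.2328 km/h

14.2 km/h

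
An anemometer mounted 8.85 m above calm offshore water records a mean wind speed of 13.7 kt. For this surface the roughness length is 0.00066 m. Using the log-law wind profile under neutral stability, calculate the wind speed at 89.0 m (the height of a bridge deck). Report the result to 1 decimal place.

Log law: V(z) ∝ ln(z/z₀), so V₂/V₁ = ln(z₂/z₀) / ln(z₁/z₀).
ln(89.0/0.00066) = 11.8119, ln(8.85/0.00066) = 9.5037
V₂ = 13.7 × 11.8119/9.5037 = 13.7 × 1.2429 = 17.0274 kt

17.0 kt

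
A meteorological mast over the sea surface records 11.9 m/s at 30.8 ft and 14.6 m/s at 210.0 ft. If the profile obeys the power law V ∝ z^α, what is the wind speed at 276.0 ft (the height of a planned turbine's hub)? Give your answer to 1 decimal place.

15.0 m/s

First find α: α = ln(V₂/V₁)/ln(z₂/z₁) = ln(14.6/11.9)/ln(210.0/30.8) = 0.20448/1.91959 = 0.1065
Extrapolate from 210.0 ft to 276.0 ft: V₃ = 14.6 × (276.0/210.0)^0.1065 = 14.6 × 1.0295 = 15.0313 m/s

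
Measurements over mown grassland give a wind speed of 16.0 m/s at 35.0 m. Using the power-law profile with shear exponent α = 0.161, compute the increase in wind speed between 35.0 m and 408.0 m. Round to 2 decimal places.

7.76 m/s

Power law: V₂ = V₁ · (z₂/z₁)^α = 16.0 × (11.6571)^0.161 = 23.7597 m/s
ΔV = 23.7597 − 16.0 = 7.7597 m/s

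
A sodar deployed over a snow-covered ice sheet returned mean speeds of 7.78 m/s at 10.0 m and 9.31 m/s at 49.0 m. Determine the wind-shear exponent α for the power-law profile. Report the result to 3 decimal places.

α ≈ 0.113

Power law: V₂/V₁ = (z₂/z₁)^α ⇒ α = ln(V₂/V₁) / ln(z₂/z₁)
α = ln(9.31/7.78) / ln(49.0/10.0) = ln(1.1967) / ln(4.9000)
  = 0.17953 / 1.58924 = 0.11297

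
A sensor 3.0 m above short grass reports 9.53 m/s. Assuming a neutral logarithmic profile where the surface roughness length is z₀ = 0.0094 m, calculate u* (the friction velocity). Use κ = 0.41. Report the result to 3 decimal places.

Log law: V(z) = (u*/κ) · ln(z/z₀) ⇒ u* = κ · V / ln(z/z₀)
u* = 0.41 × 9.53 / ln(3.0/0.0094) = 0.41 × 9.53 / 5.7657
   = 3.9073 / 5.7657 = 0.6777 m/s

u* ≈ 0.678 m/s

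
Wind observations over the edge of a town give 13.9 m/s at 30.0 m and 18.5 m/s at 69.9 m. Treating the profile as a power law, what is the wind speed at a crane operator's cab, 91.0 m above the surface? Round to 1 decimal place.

20.2 m/s

First find α: α = ln(V₂/V₁)/ln(z₂/z₁) = ln(18.5/13.9)/ln(69.9/30.0) = 0.28588/0.84587 = 0.3380
Extrapolate from 69.9 m to 91.0 m: V₃ = 18.5 × (91.0/69.9)^0.3380 = 18.5 × 1.0933 = 20.2251 m/s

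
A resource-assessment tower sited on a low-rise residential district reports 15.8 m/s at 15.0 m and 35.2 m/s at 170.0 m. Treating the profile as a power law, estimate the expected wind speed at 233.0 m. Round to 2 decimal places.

39.06 m/s

First find α: α = ln(V₂/V₁)/ln(z₂/z₁) = ln(35.2/15.8)/ln(170.0/15.0) = 0.80104/2.42775 = 0.3300
Extrapolate from 170.0 m to 233.0 m: V₃ = 35.2 × (233.0/170.0)^0.3300 = 35.2 × 1.1096 = 39.0585 m/s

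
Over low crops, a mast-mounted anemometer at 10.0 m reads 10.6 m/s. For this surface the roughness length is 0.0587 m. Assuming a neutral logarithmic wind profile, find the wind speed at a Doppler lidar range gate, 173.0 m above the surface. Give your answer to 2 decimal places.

Log law: V(z) ∝ ln(z/z₀), so V₂/V₁ = ln(z₂/z₀) / ln(z₁/z₀).
ln(173.0/0.0587) = 7.9886, ln(10.0/0.0587) = 5.1379
V₂ = 10.6 × 7.9886/5.1379 = 10.6 × 1.5548 = 16.4813 m/s

16.48 m/s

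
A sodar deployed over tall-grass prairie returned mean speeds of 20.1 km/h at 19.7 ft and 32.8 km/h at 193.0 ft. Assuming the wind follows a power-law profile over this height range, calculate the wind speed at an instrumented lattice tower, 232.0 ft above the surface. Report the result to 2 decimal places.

34.12 km/h

First find α: α = ln(V₂/V₁)/ln(z₂/z₁) = ln(32.8/20.1)/ln(193.0/19.7) = 0.48971/2.28207 = 0.2146
Extrapolate from 193.0 ft to 232.0 ft: V₃ = 32.8 × (232.0/193.0)^0.2146 = 32.8 × 1.0403 = 34.1213 km/h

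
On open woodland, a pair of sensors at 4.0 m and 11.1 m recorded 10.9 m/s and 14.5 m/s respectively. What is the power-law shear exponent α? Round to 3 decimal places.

Power law: V₂/V₁ = (z₂/z₁)^α ⇒ α = ln(V₂/V₁) / ln(z₂/z₁)
α = ln(14.5/10.9) / ln(11.1/4.0) = ln(1.3303) / ln(2.7750)
  = 0.28539 / 1.02065 = 0.27961

α ≈ 0.280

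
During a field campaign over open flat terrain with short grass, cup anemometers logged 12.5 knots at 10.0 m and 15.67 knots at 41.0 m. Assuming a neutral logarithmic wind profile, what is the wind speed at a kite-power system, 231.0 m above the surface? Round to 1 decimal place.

Log law: V ∝ ln(z/z₀). From the pair, with r = V₁/V₂ = 0.79770,
ln z₀ = (ln z₁ − r·ln z₂)/(1 − r) = (2.3026 − 0.79770×3.7136)/0.20230 = -3.2612 → z₀ = 0.03834 m
V₃ = V₁ · ln(z₃/z₀)/ln(z₁/z₀) = 12.5 × 8.7037/5.5638 = 19.5541 knots

19.6 knots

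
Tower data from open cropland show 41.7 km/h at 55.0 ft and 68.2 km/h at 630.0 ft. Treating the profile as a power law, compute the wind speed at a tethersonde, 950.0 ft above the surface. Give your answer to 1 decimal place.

First find α: α = ln(V₂/V₁)/ln(z₂/z₁) = ln(68.2/41.7)/ln(630.0/55.0) = 0.49194/2.43839 = 0.2017
Extrapolate from 630.0 ft to 950.0 ft: V₃ = 68.2 × (950.0/630.0)^0.2017 = 68.2 × 1.0864 = 74.0923 km/h

74.1 km/h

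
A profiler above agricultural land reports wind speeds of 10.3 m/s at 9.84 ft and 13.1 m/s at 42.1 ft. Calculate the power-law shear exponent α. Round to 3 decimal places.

α ≈ 0.165

Power law: V₂/V₁ = (z₂/z₁)^α ⇒ α = ln(V₂/V₁) / ln(z₂/z₁)
α = ln(13.1/10.3) / ln(42.1/9.84) = ln(1.2718) / ln(4.2785)
  = 0.24047 / 1.45359 = 0.16543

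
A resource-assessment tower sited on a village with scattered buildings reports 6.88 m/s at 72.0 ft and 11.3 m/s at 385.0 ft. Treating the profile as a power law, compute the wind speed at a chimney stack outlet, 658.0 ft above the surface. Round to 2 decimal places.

13.24 m/s

First find α: α = ln(V₂/V₁)/ln(z₂/z₁) = ln(11.3/6.88)/ln(385.0/72.0) = 0.49618/1.67658 = 0.2960
Extrapolate from 385.0 ft to 658.0 ft: V₃ = 11.3 × (658.0/385.0)^0.2960 = 11.3 × 1.1719 = 13.2424 m/s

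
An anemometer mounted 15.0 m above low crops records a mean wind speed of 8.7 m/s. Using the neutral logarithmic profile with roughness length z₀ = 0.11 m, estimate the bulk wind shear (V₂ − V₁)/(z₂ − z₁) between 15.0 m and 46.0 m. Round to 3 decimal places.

Log law: V₂ = V₁ · ln(z₂/z₀)/ln(z₁/z₀) = 8.7 × 6.0359/4.9153 = 10.6834 m/s
ΔV/Δz = (10.6834 − 8.7)/(46.0 − 15.0) = 1.9834/31.0000 = 0.06398 m/s/m

0.064 m/s/m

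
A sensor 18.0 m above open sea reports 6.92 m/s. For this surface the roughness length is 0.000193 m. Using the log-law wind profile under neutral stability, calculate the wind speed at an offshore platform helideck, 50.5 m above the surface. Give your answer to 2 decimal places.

7.54 m/s

Log law: V(z) ∝ ln(z/z₀), so V₂/V₁ = ln(z₂/z₀) / ln(z₁/z₀).
ln(50.5/0.000193) = 12.4748, ln(18.0/0.000193) = 11.4432
V₂ = 6.92 × 12.4748/11.4432 = 6.92 × 1.0901 = 7.5438 m/s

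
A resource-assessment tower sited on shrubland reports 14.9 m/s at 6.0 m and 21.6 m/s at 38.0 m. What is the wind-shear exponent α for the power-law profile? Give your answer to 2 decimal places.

α ≈ 0.20

Power law: V₂/V₁ = (z₂/z₁)^α ⇒ α = ln(V₂/V₁) / ln(z₂/z₁)
α = ln(21.6/14.9) / ln(38.0/6.0) = ln(1.4497) / ln(6.3333)
  = 0.37133 / 1.84583 = 0.20117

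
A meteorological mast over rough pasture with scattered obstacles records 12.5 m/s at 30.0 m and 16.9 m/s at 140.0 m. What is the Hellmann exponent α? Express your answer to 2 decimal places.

Power law: V₂/V₁ = (z₂/z₁)^α ⇒ α = ln(V₂/V₁) / ln(z₂/z₁)
α = ln(16.9/12.5) / ln(140.0/30.0) = ln(1.3520) / ln(4.6667)
  = 0.30158 / 1.54045 = 0.19578

α ≈ 0.20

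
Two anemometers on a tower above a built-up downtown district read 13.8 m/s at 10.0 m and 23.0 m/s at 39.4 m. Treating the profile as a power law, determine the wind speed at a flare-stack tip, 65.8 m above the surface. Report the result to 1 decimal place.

First find α: α = ln(V₂/V₁)/ln(z₂/z₁) = ln(23.0/13.8)/ln(39.4/10.0) = 0.51083/1.37118 = 0.3725
Extrapolate from 39.4 m to 65.8 m: V₃ = 23.0 × (65.8/39.4)^0.3725 = 23.0 × 1.2105 = 27.8423 m/s

27.8 m/s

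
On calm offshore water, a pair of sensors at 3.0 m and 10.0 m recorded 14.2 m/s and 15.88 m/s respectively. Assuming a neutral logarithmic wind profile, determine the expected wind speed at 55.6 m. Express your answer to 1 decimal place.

Log law: V ∝ ln(z/z₀). From the pair, with r = V₁/V₂ = 0.89421,
ln z₀ = (ln z₁ − r·ln z₂)/(1 − r) = (1.0986 − 0.89421×2.3026)/0.10579 = -9.0778 → z₀ = 0.0001142 m
V₃ = V₁ · ln(z₃/z₀)/ln(z₁/z₀) = 14.2 × 13.0960/10.1764 = 18.2739 m/s

18.3 m/s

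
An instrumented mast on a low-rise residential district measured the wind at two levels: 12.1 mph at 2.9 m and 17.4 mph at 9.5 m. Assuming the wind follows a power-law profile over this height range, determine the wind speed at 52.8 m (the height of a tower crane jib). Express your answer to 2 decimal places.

First find α: α = ln(V₂/V₁)/ln(z₂/z₁) = ln(17.4/12.1)/ln(9.5/2.9) = 0.36326/1.18658 = 0.3061
Extrapolate from 9.5 m to 52.8 m: V₃ = 17.4 × (52.8/9.5)^0.3061 = 17.4 × 1.6906 = 29.4171 mph

29.42 mph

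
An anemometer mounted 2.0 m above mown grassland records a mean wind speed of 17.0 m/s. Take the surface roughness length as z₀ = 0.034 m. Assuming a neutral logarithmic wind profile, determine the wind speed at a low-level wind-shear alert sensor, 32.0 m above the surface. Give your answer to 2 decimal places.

Log law: V(z) ∝ ln(z/z₀), so V₂/V₁ = ln(z₂/z₀) / ln(z₁/z₀).
ln(32.0/0.034) = 6.8471, ln(2.0/0.034) = 4.0745
V₂ = 17.0 × 6.8471/4.0745 = 17.0 × 1.6805 = 28.5679 m/s

28.57 m/s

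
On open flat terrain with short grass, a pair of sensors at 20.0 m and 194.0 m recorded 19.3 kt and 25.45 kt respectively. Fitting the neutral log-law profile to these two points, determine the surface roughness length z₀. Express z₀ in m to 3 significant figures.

z₀ ≈ 0.0160 m

Log law: V(z) ∝ ln(z/z₀). With r = V₁/V₂ = 19.3/25.45 = 0.75835,
r · ln(z₂/z₀) = ln(z₁/z₀) ⇒ ln z₀ = (ln z₁ − r·ln z₂)/(1 − r)
ln z₀ = (2.99573 − 0.75835×5.26786) / 0.24165 = -4.1347
z₀ = exp(-4.1347) = 0.01601 m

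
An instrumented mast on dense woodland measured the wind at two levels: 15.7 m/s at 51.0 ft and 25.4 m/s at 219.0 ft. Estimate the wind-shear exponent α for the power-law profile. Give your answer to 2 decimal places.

α ≈ 0.33

Power law: V₂/V₁ = (z₂/z₁)^α ⇒ α = ln(V₂/V₁) / ln(z₂/z₁)
α = ln(25.4/15.7) / ln(219.0/51.0) = ln(1.6178) / ln(4.2941)
  = 0.48109 / 1.45725 = 0.33014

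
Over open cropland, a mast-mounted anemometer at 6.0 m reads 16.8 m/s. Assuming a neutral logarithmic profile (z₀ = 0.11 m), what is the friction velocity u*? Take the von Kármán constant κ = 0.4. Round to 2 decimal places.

Log law: V(z) = (u*/κ) · ln(z/z₀) ⇒ u* = κ · V / ln(z/z₀)
u* = 0.4 × 16.8 / ln(6.0/0.11) = 0.4 × 16.8 / 3.9990
   = 6.7200 / 3.9990 = 1.6804 m/s

u* ≈ 1.68 m/s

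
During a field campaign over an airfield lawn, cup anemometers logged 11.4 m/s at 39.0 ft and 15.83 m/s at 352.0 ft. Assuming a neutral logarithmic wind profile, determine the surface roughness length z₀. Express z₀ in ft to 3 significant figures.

Log law: V(z) ∝ ln(z/z₀). With r = V₁/V₂ = 11.4/15.83 = 0.72015,
r · ln(z₂/z₀) = ln(z₁/z₀) ⇒ ln z₀ = (ln z₁ − r·ln z₂)/(1 − r)
ln z₀ = (3.66356 − 0.72015×5.86363) / 0.27985 = -1.9980
z₀ = exp(-1.9980) = 0.1356 ft

z₀ ≈ 0.136 ft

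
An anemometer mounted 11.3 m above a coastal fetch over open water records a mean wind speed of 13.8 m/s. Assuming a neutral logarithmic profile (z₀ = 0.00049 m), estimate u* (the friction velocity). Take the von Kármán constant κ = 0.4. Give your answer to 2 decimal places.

Log law: V(z) = (u*/κ) · ln(z/z₀) ⇒ u* = κ · V / ln(z/z₀)
u* = 0.4 × 13.8 / ln(11.3/0.00049) = 0.4 × 13.8 / 10.0459
   = 5.5200 / 10.0459 = 0.5495 m/s

u* ≈ 0.55 m/s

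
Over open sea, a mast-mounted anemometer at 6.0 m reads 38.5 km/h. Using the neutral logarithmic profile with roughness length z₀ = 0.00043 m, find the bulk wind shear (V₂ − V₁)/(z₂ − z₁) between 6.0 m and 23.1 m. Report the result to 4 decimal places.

0.3180 km/h/m

Log law: V₂ = V₁ · ln(z₂/z₀)/ln(z₁/z₀) = 38.5 × 10.8916/9.5435 = 43.9384 km/h
ΔV/Δz = (43.9384 − 38.5)/(23.1 − 6.0) = 5.4384/17.1000 = 0.31803 km/h/m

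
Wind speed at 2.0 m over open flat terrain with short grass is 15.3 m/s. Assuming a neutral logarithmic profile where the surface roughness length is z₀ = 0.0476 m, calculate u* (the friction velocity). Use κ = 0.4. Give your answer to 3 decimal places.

Log law: V(z) = (u*/κ) · ln(z/z₀) ⇒ u* = κ · V / ln(z/z₀)
u* = 0.4 × 15.3 / ln(2.0/0.0476) = 0.4 × 15.3 / 3.7381
   = 6.1200 / 3.7381 = 1.6372 m/s

u* ≈ 1.637 m/s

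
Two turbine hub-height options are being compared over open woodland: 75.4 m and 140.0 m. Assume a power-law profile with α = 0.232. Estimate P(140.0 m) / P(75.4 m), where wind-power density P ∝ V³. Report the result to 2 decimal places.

1.54

Speed ratio: V_B/V_A = (z_B/z_A)^α = (140.0/75.4)^0.232 = (1.8568)^0.232 = 1.15439
Power-density ratio: P_B/P_A = (V_B/V_A)³ = (1.15439)³ = 1.53835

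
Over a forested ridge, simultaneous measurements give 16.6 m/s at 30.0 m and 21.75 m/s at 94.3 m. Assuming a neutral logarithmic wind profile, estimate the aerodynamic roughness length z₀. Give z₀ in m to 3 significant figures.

z₀ ≈ 0.748 m

Log law: V(z) ∝ ln(z/z₀). With r = V₁/V₂ = 16.6/21.75 = 0.76322,
r · ln(z₂/z₀) = ln(z₁/z₀) ⇒ ln z₀ = (ln z₁ − r·ln z₂)/(1 − r)
ln z₀ = (3.40120 − 0.76322×4.54648) / 0.23678 = -0.2904
z₀ = exp(-0.2904) = 0.7480 m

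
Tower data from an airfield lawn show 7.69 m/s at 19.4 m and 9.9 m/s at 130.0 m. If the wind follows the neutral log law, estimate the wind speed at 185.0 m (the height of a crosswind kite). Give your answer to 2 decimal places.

10.31 m/s

Log law: V ∝ ln(z/z₀). From the pair, with r = V₁/V₂ = 0.77677,
ln z₀ = (ln z₁ − r·ln z₂)/(1 − r) = (2.9653 − 0.77677×4.8675)/0.22323 = -3.6539 → z₀ = 0.02589 m
V₃ = V₁ · ln(z₃/z₀)/ln(z₁/z₀) = 7.69 × 8.8743/6.6192 = 10.3099 m/s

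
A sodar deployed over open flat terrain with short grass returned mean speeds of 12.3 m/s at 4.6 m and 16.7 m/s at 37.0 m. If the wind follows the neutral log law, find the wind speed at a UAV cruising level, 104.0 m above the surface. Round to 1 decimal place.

18.9 m/s

Log law: V ∝ ln(z/z₀). From the pair, with r = V₁/V₂ = 0.73653,
ln z₀ = (ln z₁ − r·ln z₂)/(1 − r) = (1.5261 − 0.73653×3.6109)/0.26347 = -4.3021 → z₀ = 0.01354 m
V₃ = V₁ · ln(z₃/z₀)/ln(z₁/z₀) = 12.3 × 8.9465/5.8281 = 18.8811 m/s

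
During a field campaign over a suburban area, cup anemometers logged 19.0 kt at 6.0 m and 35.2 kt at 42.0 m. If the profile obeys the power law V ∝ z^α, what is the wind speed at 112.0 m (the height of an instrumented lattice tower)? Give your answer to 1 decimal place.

First find α: α = ln(V₂/V₁)/ln(z₂/z₁) = ln(35.2/19.0)/ln(42.0/6.0) = 0.61661/1.94591 = 0.3169
Extrapolate from 42.0 m to 112.0 m: V₃ = 35.2 × (112.0/42.0)^0.3169 = 35.2 × 1.3645 = 48.0309 kt

48.0 kt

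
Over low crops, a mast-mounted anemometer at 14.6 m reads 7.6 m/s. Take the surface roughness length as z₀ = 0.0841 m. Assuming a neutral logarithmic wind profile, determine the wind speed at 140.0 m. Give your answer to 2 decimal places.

Log law: V(z) ∝ ln(z/z₀), so V₂/V₁ = ln(z₂/z₀) / ln(z₁/z₀).
ln(140.0/0.0841) = 7.4174, ln(14.6/0.0841) = 5.1568
V₂ = 7.6 × 7.4174/5.1568 = 7.6 × 1.4384 = 10.9317 m/s

10.93 m/s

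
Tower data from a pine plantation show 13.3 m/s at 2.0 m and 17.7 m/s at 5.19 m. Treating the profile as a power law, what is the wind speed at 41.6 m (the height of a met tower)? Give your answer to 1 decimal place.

33.0 m/s

First find α: α = ln(V₂/V₁)/ln(z₂/z₁) = ln(17.7/13.3)/ln(5.19/2.0) = 0.28580/0.95359 = 0.2997
Extrapolate from 5.19 m to 41.6 m: V₃ = 17.7 × (41.6/5.19)^0.2997 = 17.7 × 1.8660 = 33.0286 m/s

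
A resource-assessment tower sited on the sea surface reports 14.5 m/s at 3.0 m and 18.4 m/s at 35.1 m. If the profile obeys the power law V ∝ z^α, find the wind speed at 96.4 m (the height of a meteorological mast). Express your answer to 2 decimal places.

20.29 m/s

First find α: α = ln(V₂/V₁)/ln(z₂/z₁) = ln(18.4/14.5)/ln(35.1/3.0) = 0.23820/2.45959 = 0.0968
Extrapolate from 35.1 m to 96.4 m: V₃ = 18.4 × (96.4/35.1)^0.0968 = 18.4 × 1.1028 = 20.2914 m/s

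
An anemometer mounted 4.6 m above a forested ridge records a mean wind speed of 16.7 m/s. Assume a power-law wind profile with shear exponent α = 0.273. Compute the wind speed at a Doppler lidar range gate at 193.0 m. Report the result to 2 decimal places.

Power-law profile: V₂ = V₁ · (z₂/z₁)^α
V₂ = 16.7 × (193.0/4.6)^0.273 = 16.7 × (41.9565)^0.273
    = 16.7 × 2.7735 = 46.3170 m/s

46.32 m/s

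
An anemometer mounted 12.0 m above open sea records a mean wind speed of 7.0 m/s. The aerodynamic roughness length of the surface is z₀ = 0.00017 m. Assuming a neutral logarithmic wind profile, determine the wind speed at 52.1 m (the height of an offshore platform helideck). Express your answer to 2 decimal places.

7.92 m/s

Log law: V(z) ∝ ln(z/z₀), so V₂/V₁ = ln(z₂/z₀) / ln(z₁/z₀).
ln(52.1/0.00017) = 12.6329, ln(12.0/0.00017) = 11.1646
V₂ = 7.0 × 12.6329/11.1646 = 7.0 × 1.1315 = 7.9206 m/s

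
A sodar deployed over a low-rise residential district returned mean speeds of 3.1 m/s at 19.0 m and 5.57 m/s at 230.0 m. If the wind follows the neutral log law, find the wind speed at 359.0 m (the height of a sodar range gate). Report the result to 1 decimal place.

6.0 m/s

Log law: V ∝ ln(z/z₀). From the pair, with r = V₁/V₂ = 0.55655,
ln z₀ = (ln z₁ − r·ln z₂)/(1 − r) = (2.9444 − 0.55655×5.4381)/0.44345 = -0.1852 → z₀ = 0.8309 m
V₃ = V₁ · ln(z₃/z₀)/ln(z₁/z₀) = 3.1 × 6.0686/3.1297 = 6.0110 m/s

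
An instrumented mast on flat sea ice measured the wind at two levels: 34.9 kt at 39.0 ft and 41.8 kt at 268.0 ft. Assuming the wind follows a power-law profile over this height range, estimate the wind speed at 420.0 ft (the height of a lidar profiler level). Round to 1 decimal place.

43.6 kt

First find α: α = ln(V₂/V₁)/ln(z₂/z₁) = ln(41.8/34.9)/ln(268.0/39.0) = 0.18041/1.92743 = 0.0936
Extrapolate from 268.0 ft to 420.0 ft: V₃ = 41.8 × (420.0/268.0)^0.0936 = 41.8 × 1.0429 = 43.5953 kt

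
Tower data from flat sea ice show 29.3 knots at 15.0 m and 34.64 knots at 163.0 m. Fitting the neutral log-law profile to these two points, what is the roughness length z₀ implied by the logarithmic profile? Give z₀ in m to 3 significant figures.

z₀ ≈ 0.0000310 m

Log law: V(z) ∝ ln(z/z₀). With r = V₁/V₂ = 29.3/34.64 = 0.84584,
r · ln(z₂/z₀) = ln(z₁/z₀) ⇒ ln z₀ = (ln z₁ − r·ln z₂)/(1 − r)
ln z₀ = (2.70805 − 0.84584×5.09375) / 0.15416 = -10.3820
z₀ = exp(-10.3820) = 0.00003098 m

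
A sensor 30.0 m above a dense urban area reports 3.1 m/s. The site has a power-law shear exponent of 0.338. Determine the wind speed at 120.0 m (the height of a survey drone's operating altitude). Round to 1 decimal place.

Power-law profile: V₂ = V₁ · (z₂/z₁)^α
V₂ = 3.1 × (120.0/30.0)^0.338 = 3.1 × (4.0000)^0.338
    = 3.1 × 1.5977 = 4.9529 m/s

5.0 m/s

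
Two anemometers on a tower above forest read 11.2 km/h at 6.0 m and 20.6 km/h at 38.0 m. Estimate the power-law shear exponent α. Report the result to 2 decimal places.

α ≈ 0.33

Power law: V₂/V₁ = (z₂/z₁)^α ⇒ α = ln(V₂/V₁) / ln(z₂/z₁)
α = ln(20.6/11.2) / ln(38.0/6.0) = ln(1.8393) / ln(6.3333)
  = 0.60938 / 1.84583 = 0.33014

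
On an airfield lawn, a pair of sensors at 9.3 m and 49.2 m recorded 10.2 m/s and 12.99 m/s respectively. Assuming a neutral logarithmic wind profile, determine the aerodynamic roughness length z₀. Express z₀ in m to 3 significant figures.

z₀ ≈ 0.0211 m

Log law: V(z) ∝ ln(z/z₀). With r = V₁/V₂ = 10.2/12.99 = 0.78522,
r · ln(z₂/z₀) = ln(z₁/z₀) ⇒ ln z₀ = (ln z₁ − r·ln z₂)/(1 − r)
ln z₀ = (2.23001 − 0.78522×3.89589) / 0.21478 = -3.8603
z₀ = exp(-3.8603) = 0.02106 m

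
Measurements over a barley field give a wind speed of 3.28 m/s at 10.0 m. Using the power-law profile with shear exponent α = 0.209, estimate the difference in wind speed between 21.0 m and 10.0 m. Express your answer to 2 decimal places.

Power law: V₂ = V₁ · (z₂/z₁)^α = 3.28 × (2.1000)^0.209 = 3.8302 m/s
ΔV = 3.8302 − 3.28 = 0.5502 m/s

0.55 m/s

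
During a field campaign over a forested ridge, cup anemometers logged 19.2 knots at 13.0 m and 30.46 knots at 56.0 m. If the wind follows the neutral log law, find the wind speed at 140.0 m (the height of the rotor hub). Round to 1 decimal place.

37.5 knots

Log law: V ∝ ln(z/z₀). From the pair, with r = V₁/V₂ = 0.63033,
ln z₀ = (ln z₁ − r·ln z₂)/(1 − r) = (2.5649 − 0.63033×4.0254)/0.36967 = 0.0747 → z₀ = 1.078 m
V₃ = V₁ · ln(z₃/z₀)/ln(z₁/z₀) = 19.2 × 4.8669/2.4902 = 37.5248 knots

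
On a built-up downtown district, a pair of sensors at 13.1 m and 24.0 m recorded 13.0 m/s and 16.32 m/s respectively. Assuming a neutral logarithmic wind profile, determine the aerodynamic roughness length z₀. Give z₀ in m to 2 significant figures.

Log law: V(z) ∝ ln(z/z₀). With r = V₁/V₂ = 13.0/16.32 = 0.79657,
r · ln(z₂/z₀) = ln(z₁/z₀) ⇒ ln z₀ = (ln z₁ − r·ln z₂)/(1 − r)
ln z₀ = (2.57261 − 0.79657×3.17805) / 0.20343 = 0.2019
z₀ = exp(0.2019) = 1.224 m

z₀ ≈ 1.2 m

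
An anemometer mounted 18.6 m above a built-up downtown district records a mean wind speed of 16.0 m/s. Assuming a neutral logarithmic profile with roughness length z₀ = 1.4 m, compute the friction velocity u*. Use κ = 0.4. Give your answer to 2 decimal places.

Log law: V(z) = (u*/κ) · ln(z/z₀) ⇒ u* = κ · V / ln(z/z₀)
u* = 0.4 × 16.0 / ln(18.6/1.4) = 0.4 × 16.0 / 2.5867
   = 6.4000 / 2.5867 = 2.4742 m/s

u* ≈ 2.47 m/s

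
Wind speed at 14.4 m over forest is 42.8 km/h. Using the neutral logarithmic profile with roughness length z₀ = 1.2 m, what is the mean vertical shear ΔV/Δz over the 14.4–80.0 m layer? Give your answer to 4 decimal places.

0.4502 km/h/m

Log law: V₂ = V₁ · ln(z₂/z₀)/ln(z₁/z₀) = 42.8 × 4.1997/2.4849 = 72.3357 km/h
ΔV/Δz = (72.3357 − 42.8)/(80.0 − 14.4) = 29.5357/65.6000 = 0.45024 km/h/m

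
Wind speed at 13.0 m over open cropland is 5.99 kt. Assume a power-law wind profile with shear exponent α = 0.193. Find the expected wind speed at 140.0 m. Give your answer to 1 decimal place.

Power-law profile: V₂ = V₁ · (z₂/z₁)^α
V₂ = 5.99 × (140.0/13.0)^0.193 = 5.99 × (10.7692)^0.193
    = 5.99 × 1.5820 = 9.4763 kt

9.5 kt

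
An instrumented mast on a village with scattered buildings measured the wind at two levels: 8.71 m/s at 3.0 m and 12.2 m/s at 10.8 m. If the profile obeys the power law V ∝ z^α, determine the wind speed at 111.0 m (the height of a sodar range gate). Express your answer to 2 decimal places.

First find α: α = ln(V₂/V₁)/ln(z₂/z₁) = ln(12.2/8.71)/ln(10.8/3.0) = 0.33696/1.28093 = 0.2631
Extrapolate from 10.8 m to 111.0 m: V₃ = 12.2 × (111.0/10.8)^0.2631 = 12.2 × 1.8458 = 22.5191 m/s

22.52 m/s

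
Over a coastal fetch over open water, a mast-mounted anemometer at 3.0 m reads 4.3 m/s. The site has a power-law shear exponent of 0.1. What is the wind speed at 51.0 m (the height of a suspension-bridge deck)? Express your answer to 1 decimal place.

5.7 m/s

Power-law profile: V₂ = V₁ · (z₂/z₁)^α
V₂ = 4.3 × (51.0/3.0)^0.1 = 4.3 × (17.0000)^0.1
    = 4.3 × 1.3275 = 5.7084 m/s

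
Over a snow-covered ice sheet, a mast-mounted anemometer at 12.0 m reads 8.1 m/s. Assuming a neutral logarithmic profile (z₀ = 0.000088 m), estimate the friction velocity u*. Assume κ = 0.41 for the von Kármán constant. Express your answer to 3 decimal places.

u* ≈ 0.281 m/s

Log law: V(z) = (u*/κ) · ln(z/z₀) ⇒ u* = κ · V / ln(z/z₀)
u* = 0.41 × 8.1 / ln(12.0/0.000088) = 0.41 × 8.1 / 11.8231
   = 3.3210 / 11.8231 = 0.2809 m/s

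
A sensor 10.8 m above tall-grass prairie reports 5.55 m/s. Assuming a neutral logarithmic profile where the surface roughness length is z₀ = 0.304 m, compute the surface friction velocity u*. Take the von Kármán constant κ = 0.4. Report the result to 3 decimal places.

u* ≈ 0.622 m/s

Log law: V(z) = (u*/κ) · ln(z/z₀) ⇒ u* = κ · V / ln(z/z₀)
u* = 0.4 × 5.55 / ln(10.8/0.304) = 0.4 × 5.55 / 3.5703
   = 2.2200 / 3.5703 = 0.6218 m/s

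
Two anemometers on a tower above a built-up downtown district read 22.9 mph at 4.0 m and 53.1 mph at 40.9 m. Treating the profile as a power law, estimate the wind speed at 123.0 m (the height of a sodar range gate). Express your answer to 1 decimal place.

79.1 mph

First find α: α = ln(V₂/V₁)/ln(z₂/z₁) = ln(53.1/22.9)/ln(40.9/4.0) = 0.84104/2.32484 = 0.3618
Extrapolate from 40.9 m to 123.0 m: V₃ = 53.1 × (123.0/40.9)^0.3618 = 53.1 × 1.4893 = 79.0830 mph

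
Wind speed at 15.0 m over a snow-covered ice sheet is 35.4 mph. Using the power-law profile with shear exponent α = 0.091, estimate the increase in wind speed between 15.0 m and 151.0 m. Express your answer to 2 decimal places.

8.28 mph

Power law: V₂ = V₁ · (z₂/z₁)^α = 35.4 × (10.0667)^0.091 = 43.6783 mph
ΔV = 43.6783 − 35.4 = 8.2783 mph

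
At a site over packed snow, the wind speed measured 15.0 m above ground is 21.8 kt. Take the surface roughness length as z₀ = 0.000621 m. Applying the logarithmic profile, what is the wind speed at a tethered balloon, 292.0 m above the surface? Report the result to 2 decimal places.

28.21 kt

Log law: V(z) ∝ ln(z/z₀), so V₂/V₁ = ln(z₂/z₀) / ln(z₁/z₀).
ln(292.0/0.000621) = 13.0609, ln(15.0/0.000621) = 10.0922
V₂ = 21.8 × 13.0609/10.0922 = 21.8 × 1.2942 = 28.2126 kt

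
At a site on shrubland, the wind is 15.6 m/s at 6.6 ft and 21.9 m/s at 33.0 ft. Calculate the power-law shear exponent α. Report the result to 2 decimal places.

α ≈ 0.21

Power law: V₂/V₁ = (z₂/z₁)^α ⇒ α = ln(V₂/V₁) / ln(z₂/z₁)
α = ln(21.9/15.6) / ln(33.0/6.6) = ln(1.4038) / ln(5.0000)
  = 0.33922 / 1.60944 = 0.21077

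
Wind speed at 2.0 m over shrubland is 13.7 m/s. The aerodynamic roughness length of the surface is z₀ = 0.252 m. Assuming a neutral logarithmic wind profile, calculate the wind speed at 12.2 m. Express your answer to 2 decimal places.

25.66 m/s

Log law: V(z) ∝ ln(z/z₀), so V₂/V₁ = ln(z₂/z₀) / ln(z₁/z₀).
ln(12.2/0.252) = 3.8798, ln(2.0/0.252) = 2.0715
V₂ = 13.7 × 3.8798/2.0715 = 13.7 × 1.8729 = 25.6594 m/s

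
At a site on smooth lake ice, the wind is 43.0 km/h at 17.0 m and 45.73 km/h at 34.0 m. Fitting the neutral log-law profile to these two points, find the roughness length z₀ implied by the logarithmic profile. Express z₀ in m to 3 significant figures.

Log law: V(z) ∝ ln(z/z₀). With r = V₁/V₂ = 43.0/45.73 = 0.94030,
r · ln(z₂/z₀) = ln(z₁/z₀) ⇒ ln z₀ = (ln z₁ − r·ln z₂)/(1 − r)
ln z₀ = (2.83321 − 0.94030×3.52636) / 0.05970 = -8.0845
z₀ = exp(-8.0845) = 0.0003083 m

z₀ ≈ 0.000308 m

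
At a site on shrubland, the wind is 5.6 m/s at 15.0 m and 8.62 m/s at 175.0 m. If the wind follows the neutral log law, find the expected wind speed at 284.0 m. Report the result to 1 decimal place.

9.2 m/s

Log law: V ∝ ln(z/z₀). From the pair, with r = V₁/V₂ = 0.64965,
ln z₀ = (ln z₁ − r·ln z₂)/(1 − r) = (2.7081 − 0.64965×5.1648)/0.35035 = -1.8475 → z₀ = 0.1576 m
V₃ = V₁ · ln(z₃/z₀)/ln(z₁/z₀) = 5.6 × 7.4965/4.5555 = 9.2152 m/s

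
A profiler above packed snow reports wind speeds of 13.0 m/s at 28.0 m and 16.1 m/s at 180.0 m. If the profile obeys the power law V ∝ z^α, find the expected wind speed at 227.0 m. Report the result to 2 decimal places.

First find α: α = ln(V₂/V₁)/ln(z₂/z₁) = ln(16.1/13.0)/ln(180.0/28.0) = 0.21387/1.86075 = 0.1149
Extrapolate from 180.0 m to 227.0 m: V₃ = 16.1 × (227.0/180.0)^0.1149 = 16.1 × 1.0270 = 16.5351 m/s

16.54 m/s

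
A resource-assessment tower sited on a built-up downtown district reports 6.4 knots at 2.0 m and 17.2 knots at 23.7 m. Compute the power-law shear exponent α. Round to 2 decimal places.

Power law: V₂/V₁ = (z₂/z₁)^α ⇒ α = ln(V₂/V₁) / ln(z₂/z₁)
α = ln(17.2/6.4) / ln(23.7/2.0) = ln(2.6875) / ln(11.8500)
  = 0.98861 / 2.47233 = 0.39987

α ≈ 0.40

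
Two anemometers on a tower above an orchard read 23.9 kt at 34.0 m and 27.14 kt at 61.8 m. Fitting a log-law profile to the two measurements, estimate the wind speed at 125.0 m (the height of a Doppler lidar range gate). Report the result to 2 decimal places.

30.96 kt

Log law: V ∝ ln(z/z₀). From the pair, with r = V₁/V₂ = 0.88062,
ln z₀ = (ln z₁ − r·ln z₂)/(1 − r) = (3.5264 − 0.88062×4.1239)/0.11938 = -0.8814 → z₀ = 0.4142 m
V₃ = V₁ · ln(z₃/z₀)/ln(z₁/z₀) = 23.9 × 5.7098/4.4078 = 30.9595 kt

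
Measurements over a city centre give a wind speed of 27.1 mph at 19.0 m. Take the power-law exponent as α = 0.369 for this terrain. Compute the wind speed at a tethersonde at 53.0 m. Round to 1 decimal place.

Power-law profile: V₂ = V₁ · (z₂/z₁)^α
V₂ = 27.1 × (53.0/19.0)^0.369 = 27.1 × (2.7895)^0.369
    = 27.1 × 1.4602 = 39.5701 mph

39.6 mph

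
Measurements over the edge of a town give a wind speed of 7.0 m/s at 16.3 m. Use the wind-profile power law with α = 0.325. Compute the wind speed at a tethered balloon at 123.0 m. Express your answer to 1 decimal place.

13.5 m/s

Power-law profile: V₂ = V₁ · (z₂/z₁)^α
V₂ = 7.0 × (123.0/16.3)^0.325 = 7.0 × (7.5460)^0.325
    = 7.0 × 1.9287 = 13.5007 m/s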